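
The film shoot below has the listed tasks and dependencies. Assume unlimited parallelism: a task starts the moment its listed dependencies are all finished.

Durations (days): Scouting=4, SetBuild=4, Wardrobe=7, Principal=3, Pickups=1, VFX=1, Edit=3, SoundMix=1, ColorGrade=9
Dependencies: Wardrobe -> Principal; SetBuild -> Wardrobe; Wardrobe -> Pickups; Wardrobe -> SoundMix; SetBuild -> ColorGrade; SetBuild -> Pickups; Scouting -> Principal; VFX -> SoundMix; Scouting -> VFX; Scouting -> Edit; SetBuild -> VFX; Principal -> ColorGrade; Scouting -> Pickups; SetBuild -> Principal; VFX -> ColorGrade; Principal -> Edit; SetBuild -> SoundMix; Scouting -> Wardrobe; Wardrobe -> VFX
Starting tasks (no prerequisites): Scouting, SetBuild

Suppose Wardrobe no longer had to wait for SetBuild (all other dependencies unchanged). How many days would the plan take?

23

With the dependency in place, Scouting→Wardrobe→Principal→ColorGrade = 4+7+3+9 = 23 sets the finish at 23 days.
Dropping SetBuild→Wardrobe doesn't change Wardrobe's earliest start (4); another predecessor still binds.
After: Scouting→Wardrobe→Principal→ColorGrade = 4+7+3+9 = 23 → 23 days.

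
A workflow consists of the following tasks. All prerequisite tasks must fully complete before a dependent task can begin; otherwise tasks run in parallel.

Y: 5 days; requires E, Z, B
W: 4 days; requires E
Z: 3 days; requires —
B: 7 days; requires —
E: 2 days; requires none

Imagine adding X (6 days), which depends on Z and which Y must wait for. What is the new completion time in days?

14

Originally the job takes 12 days.
With X inserted, Y now waits for max(E, Z, B, X).
New critical path: Z→X→Y = 3+6+5 = 14 ⇒ 14 days.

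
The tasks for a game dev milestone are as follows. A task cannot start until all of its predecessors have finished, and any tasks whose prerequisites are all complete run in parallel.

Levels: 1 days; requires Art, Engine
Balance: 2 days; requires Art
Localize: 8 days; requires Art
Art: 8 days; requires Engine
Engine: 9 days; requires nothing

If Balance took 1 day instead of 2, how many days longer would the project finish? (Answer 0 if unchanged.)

0

As given, the longest chain is Engine→Art→Localize = 9+8+8 = 25, so the finish is 25 days.
Balance has 6 days of float (longest path through it is 19).
The critical path is still Engine→Art→Localize; finish is now 25 days.
Change in finish: 25 − 25 = +0 days.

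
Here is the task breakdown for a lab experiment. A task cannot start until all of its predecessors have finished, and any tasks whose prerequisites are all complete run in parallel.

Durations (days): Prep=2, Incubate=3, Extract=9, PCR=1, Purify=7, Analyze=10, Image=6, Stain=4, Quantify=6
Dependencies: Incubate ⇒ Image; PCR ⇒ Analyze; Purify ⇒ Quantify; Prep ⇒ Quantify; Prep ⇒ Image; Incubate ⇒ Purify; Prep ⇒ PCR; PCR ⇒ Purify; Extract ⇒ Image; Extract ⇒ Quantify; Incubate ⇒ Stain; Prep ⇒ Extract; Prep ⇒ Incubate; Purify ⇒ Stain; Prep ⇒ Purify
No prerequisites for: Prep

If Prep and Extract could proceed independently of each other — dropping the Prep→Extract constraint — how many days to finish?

Before: longest chain Prep→Incubate→Purify→Quantify = 2+3+7+6 = 18, finish 18.
Without Prep→Extract, Extract's earliest start moves from 2 to 0.
The longest chain is now Prep→Incubate→Purify→Quantify = 2+3+7+6 = 18, so the project takes 18 days.

18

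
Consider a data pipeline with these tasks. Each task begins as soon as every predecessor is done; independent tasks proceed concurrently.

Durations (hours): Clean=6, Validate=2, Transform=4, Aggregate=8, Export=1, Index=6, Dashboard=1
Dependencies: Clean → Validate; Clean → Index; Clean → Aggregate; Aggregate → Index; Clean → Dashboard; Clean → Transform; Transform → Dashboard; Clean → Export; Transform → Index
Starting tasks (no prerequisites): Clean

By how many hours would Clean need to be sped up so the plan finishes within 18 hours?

2

Current finish: 20 hours; target: 18.
Clean is on every critical path, so each hour cut from Clean cuts the finish by one (this holds down to a finish of 15).
Need 20 − 18 = 2 hours off Clean → Clean becomes 4 hours, finish becomes 18.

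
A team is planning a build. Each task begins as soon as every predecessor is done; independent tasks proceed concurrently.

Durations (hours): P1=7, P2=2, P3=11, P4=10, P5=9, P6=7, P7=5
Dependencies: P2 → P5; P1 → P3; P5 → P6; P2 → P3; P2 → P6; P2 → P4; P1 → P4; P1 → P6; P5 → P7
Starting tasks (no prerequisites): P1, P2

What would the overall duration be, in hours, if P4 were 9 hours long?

18

The binding path is P1→P3 = 7+11 = 18; finish at 18 hours.
The longest path through P4 is only 17 hours, so P4 has float 1.
That remains the longest chain; total 18 hours.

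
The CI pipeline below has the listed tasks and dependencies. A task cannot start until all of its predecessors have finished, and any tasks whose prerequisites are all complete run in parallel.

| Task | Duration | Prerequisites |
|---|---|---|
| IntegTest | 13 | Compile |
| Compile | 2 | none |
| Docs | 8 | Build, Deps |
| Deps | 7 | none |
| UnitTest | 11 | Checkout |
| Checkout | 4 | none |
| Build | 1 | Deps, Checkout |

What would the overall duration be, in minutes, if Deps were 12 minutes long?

Actual critical path: Deps→Build→Docs = 7+1+8 = 16 ⇒ 16 minutes.
Since Deps is critical, the +5 change carries straight to that chain (now 21 minutes).
No other chain overtakes it, so the finish is 21 minutes.

21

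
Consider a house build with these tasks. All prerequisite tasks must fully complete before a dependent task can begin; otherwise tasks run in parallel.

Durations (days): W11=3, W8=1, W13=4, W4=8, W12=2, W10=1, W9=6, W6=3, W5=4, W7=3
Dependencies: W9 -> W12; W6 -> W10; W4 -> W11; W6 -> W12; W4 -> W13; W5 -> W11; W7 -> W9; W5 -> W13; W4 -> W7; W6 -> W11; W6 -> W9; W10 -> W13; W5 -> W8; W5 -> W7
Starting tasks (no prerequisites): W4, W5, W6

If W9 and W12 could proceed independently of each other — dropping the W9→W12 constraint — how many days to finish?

Before: longest chain W4→W7→W9→W12 = 8+3+6+2 = 19, finish 19.
Without W9→W12, W12's earliest start moves from 17 to 3.
New critical path: W4→W7→W9 = 8+3+6 = 17 ⇒ 17 days.

17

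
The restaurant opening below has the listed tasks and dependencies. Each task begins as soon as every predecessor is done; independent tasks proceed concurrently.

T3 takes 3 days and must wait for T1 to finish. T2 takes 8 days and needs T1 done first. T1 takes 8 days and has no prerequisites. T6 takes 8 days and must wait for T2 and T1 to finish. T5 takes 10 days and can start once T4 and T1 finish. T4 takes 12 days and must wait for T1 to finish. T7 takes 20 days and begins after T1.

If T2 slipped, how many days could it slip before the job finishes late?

6

T1→T4→T5 = 8+12+10 = 30 sets the makespan at 30 days.
Longest path through T2: 24 days (earliest finish 16, latest finish 22).
Slack of T2 = 14 − 8 = 6 days.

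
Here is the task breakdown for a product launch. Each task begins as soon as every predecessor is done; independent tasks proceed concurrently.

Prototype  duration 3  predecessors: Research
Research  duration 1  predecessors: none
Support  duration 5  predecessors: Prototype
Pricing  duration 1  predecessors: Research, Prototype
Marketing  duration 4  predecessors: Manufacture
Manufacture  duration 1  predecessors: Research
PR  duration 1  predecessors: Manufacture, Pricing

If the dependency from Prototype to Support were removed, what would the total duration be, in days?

6

Original critical path: Research→Prototype→Support = 1+3+5 = 9 ⇒ 9 days.
Without Prototype→Support, Support's earliest start moves from 4 to 0.
New critical path: Research→Prototype→Pricing→PR = 1+3+1+1 = 6 ⇒ 6 days.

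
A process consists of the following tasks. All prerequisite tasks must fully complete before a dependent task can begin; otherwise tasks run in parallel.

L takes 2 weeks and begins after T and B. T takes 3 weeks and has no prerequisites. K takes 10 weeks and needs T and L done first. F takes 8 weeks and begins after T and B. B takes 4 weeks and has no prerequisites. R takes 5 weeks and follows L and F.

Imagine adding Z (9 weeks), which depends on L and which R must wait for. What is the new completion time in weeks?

Originally the process takes 17 weeks.
With Z inserted, R now waits for max(L, F, Z).
New critical path: B→L→Z→R = 4+2+9+5 = 20 ⇒ 20 weeks.

20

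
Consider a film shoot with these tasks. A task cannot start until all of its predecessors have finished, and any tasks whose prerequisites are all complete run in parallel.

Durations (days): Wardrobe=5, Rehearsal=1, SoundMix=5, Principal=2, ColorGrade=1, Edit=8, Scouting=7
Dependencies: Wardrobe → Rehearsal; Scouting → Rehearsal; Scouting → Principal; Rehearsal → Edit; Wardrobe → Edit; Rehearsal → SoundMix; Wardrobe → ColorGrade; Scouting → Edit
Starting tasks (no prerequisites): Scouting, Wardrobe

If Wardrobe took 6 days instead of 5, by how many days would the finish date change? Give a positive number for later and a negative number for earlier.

0

Critical path before the change: Scouting→Rehearsal→Edit = 7+1+8 = 16 giving 16 days.
Wardrobe has 2 days of float (longest path through it is 14).
No other chain overtakes it, so the finish is 16 days.
Change in finish: 16 − 16 = +0 days.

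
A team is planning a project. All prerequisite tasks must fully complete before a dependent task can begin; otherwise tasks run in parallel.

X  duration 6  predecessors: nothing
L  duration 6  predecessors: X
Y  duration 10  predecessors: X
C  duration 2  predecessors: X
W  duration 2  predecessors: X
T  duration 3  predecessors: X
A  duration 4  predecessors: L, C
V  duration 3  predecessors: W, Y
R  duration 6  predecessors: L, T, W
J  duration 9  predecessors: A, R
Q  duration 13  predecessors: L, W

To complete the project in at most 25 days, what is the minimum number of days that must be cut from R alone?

Current finish: 27 days; target: 25.
R is on every critical path, so each day cut from R cuts the finish by one (this holds down to a finish of 25).
Need 27 − 25 = 2 days off R → R becomes 4 days, finish becomes 25.

2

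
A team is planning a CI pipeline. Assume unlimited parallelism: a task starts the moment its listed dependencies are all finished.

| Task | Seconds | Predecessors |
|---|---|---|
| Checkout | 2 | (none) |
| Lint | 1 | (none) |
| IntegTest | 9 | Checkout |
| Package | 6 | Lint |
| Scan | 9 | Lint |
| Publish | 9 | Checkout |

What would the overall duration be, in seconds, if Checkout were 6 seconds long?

15

Actual critical path: Checkout→IntegTest = 2+9 = 11 ⇒ 11 seconds.
Checkout lies on that path, so at 6 seconds the path becomes 15 seconds.
That remains the longest chain; total 15 seconds.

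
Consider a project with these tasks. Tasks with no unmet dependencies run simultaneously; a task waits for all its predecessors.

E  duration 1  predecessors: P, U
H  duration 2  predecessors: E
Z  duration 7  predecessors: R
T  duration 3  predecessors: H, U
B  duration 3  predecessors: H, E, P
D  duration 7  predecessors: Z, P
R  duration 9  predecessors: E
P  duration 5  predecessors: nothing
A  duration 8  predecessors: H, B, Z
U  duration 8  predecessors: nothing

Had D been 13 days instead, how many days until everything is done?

38

As given, the longest chain is U→E→R→Z→A = 8+1+9+7+8 = 33, so the finish is 33 days.
D has 1 day of float (longest path through it is 32).
New critical path: U→E→R→Z→D = 8+1+9+7+13 = 38 ⇒ 38 days.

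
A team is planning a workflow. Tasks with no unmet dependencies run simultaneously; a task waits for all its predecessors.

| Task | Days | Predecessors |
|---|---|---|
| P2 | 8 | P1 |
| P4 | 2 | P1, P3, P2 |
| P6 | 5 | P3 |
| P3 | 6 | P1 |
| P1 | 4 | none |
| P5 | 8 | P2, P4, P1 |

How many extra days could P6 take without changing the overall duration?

7

Critical path: P1→P2→P4→P5 = 4+8+2+8 = 22, so the finish is 22 days.
Longest path through P6: 15 days (earliest finish 15, latest finish 22).
Float = 22 − 15 = 7.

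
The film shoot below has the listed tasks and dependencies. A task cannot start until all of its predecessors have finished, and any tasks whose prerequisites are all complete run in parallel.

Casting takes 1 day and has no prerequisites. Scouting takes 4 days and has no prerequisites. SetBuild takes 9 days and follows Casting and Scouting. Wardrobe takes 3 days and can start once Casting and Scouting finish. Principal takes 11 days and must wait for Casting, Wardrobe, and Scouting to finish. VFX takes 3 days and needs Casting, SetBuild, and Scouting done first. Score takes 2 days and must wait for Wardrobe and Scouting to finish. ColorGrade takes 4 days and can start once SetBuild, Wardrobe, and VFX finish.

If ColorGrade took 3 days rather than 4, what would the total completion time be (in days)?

19

The binding path is Scouting→SetBuild→VFX→ColorGrade = 4+9+3+4 = 20; finish at 20 days.
ColorGrade is on the critical path; changing it to 3 makes that path 19 days.
The critical path is still Scouting→SetBuild→VFX→ColorGrade; finish is now 19 days.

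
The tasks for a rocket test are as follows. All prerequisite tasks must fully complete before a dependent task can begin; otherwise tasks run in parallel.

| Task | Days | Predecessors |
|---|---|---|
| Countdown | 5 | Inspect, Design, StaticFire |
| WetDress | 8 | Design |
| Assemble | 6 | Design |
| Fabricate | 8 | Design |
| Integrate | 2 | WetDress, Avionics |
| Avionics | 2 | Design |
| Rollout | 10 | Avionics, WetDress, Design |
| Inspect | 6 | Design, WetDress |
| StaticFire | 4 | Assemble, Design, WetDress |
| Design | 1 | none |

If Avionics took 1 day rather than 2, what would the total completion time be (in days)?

The binding path is Design→WetDress→Inspect→Countdown = 1+8+6+5 = 20; finish at 20 days.
The longest path through Avionics is only 13 days, so Avionics has float 7.
That remains the longest chain; total 20 days.

20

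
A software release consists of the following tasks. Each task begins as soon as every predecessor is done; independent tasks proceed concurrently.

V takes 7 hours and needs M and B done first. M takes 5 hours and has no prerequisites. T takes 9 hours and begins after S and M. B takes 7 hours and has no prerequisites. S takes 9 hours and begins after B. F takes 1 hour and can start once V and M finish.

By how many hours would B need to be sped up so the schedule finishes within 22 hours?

3

Current finish: 25 hours; target: 22.
B is on every critical path, so each hour cut from B cuts the finish by one (this holds down to a finish of 19).
Need 25 − 22 = 3 hours off B → B becomes 4 hours, finish becomes 22.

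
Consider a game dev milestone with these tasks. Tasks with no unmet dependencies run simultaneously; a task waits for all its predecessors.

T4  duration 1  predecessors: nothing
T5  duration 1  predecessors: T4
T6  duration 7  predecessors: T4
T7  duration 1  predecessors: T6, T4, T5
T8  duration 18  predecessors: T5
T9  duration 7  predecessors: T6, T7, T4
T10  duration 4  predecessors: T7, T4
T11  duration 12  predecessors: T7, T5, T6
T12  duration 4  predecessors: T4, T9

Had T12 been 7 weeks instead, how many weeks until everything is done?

23

Actual critical path: T4→T6→T7→T11 = 1+7+1+12 = 21 ⇒ 21 weeks.
The longest path through T12 is only 20 weeks, so T12 has float 1.
Now T4→T6→T7→T9→T12 = 1+7+1+7+7 = 23 is longest, so the finish becomes 23 weeks.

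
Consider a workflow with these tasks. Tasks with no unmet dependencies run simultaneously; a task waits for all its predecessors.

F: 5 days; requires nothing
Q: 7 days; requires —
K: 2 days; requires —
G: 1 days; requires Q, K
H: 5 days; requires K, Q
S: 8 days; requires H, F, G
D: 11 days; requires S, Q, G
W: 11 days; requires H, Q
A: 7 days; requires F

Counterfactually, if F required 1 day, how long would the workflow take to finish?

31

Actual critical path: Q→H→S→D = 7+5+8+11 = 31 ⇒ 31 days.
F is off the critical path — its longest chain is 24 days, giving 7 of slack.
The critical path is still Q→H→S→D; finish is now 31 days.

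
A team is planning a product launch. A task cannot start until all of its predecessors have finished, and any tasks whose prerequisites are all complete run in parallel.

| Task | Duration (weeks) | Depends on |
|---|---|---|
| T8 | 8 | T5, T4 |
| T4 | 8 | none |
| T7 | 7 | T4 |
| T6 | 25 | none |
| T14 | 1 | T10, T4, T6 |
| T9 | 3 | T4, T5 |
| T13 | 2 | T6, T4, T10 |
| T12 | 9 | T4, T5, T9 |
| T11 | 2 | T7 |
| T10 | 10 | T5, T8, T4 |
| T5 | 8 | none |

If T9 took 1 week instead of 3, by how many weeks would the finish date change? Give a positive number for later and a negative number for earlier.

Critical path before the change: T4→T8→T10→T13 = 8+8+10+2 = 28 giving 28 weeks.
The longest path through T9 is only 20 weeks, so T9 has float 8.
No other chain overtakes it, so the finish is 28 weeks.
Change in finish: 28 − 28 = +0 weeks.

0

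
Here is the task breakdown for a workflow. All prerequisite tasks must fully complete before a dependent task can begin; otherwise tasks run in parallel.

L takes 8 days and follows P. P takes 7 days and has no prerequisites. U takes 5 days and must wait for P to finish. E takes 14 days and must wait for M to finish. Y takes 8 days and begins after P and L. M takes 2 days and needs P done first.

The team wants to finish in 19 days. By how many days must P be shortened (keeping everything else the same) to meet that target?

Current finish: 23 days; target: 19.
P is on every critical path, so each day cut from P cuts the finish by one (this holds down to a finish of 17).
Need 23 − 19 = 4 days off P → P becomes 3 days, finish becomes 19.

4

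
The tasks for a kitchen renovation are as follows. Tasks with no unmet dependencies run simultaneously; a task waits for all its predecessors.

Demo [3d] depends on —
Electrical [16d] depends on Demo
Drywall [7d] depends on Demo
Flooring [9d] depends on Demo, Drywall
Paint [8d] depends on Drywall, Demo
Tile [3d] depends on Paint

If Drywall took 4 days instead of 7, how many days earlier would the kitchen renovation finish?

2

Critical path before the change: Demo→Drywall→Paint→Tile = 3+7+8+3 = 21 giving 21 days.
Drywall lies on that path, so at 4 days the path becomes 18 days.
The binding chain switches to Demo→Electrical = 3+16 = 19; finish 19 days.
Change in finish: 19 − 21 = -2 days.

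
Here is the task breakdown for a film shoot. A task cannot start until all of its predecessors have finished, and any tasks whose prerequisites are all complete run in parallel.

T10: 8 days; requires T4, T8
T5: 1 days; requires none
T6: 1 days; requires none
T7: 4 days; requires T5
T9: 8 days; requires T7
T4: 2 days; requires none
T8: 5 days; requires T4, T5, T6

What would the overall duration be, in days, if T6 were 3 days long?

Baseline: T4→T8→T10 = 2+5+8 = 15 → 15 days.
T6 has 1 day of float (longest path through it is 14).
New critical path: T6→T8→T10 = 3+5+8 = 16 ⇒ 16 days.

16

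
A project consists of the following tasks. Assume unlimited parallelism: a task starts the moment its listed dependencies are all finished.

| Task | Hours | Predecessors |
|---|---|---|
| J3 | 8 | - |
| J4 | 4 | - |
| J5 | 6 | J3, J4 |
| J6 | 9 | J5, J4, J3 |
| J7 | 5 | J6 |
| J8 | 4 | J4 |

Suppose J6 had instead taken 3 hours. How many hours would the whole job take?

Critical path before the change: J3→J5→J6→J7 = 8+6+9+5 = 28 giving 28 hours.
J6 lies on that path, so at 3 hours the path becomes 22 hours.
No other chain overtakes it, so the finish is 22 hours.

22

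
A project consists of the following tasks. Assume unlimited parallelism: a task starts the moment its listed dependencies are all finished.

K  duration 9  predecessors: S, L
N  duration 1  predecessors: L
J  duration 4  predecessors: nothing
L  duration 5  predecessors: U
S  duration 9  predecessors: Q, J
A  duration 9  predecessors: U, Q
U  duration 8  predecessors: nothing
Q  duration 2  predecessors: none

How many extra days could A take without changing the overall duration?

Critical path: U→L→K = 8+5+9 = 22, so the finish is 22 days.
The longest chain containing A totals 17 days.
So A can slip 22 − 17 = 5 days.

5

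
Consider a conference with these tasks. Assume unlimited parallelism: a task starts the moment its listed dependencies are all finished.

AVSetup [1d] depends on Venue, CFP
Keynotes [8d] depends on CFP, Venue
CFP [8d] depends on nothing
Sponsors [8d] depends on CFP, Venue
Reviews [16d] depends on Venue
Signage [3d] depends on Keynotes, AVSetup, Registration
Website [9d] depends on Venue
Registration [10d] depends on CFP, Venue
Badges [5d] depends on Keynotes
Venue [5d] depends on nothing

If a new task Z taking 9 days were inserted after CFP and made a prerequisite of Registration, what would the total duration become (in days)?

30

Originally the conference takes 21 days.
With Z inserted, Registration now waits for max(CFP, Venue, Z).
New critical path: CFP→Z→Registration→Signage = 8+9+10+3 = 30 ⇒ 30 days.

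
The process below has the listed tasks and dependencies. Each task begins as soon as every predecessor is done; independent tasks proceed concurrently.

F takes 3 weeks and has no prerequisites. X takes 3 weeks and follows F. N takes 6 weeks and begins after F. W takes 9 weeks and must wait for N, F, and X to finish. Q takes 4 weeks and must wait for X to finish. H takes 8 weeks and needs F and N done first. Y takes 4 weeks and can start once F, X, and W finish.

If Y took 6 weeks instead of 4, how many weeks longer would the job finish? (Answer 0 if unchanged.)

As given, the longest chain is F→N→W→Y = 3+6+9+4 = 22, so the finish is 22 weeks.
Since Y is critical, the +2 change carries straight to that chain (now 24 weeks).
No other chain overtakes it, so the finish is 24 weeks.
Change in finish: 24 − 22 = +2 weeks.

2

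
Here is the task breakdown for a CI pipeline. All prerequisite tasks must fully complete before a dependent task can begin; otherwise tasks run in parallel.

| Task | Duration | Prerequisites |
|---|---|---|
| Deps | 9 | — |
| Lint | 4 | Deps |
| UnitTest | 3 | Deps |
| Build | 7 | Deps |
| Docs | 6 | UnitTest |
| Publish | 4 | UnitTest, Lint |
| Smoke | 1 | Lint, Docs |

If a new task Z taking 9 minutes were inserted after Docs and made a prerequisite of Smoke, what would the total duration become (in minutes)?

28

Originally the plan takes 19 minutes.
With Z inserted, Smoke now waits for max(Lint, Docs, Z).
New critical path: Deps→UnitTest→Docs→Z→Smoke = 9+3+6+9+1 = 28 ⇒ 28 minutes.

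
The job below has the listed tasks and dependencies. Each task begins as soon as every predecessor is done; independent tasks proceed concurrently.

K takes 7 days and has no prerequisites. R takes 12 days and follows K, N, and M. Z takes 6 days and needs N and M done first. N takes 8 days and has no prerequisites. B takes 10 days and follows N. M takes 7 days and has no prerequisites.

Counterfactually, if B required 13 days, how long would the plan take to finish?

21

As given, the longest chain is N→R = 8+12 = 20, so the finish is 20 days.
The longest path through B is only 18 days, so B has float 2.
The binding chain switches to N→B = 8+13 = 21; finish 21 days.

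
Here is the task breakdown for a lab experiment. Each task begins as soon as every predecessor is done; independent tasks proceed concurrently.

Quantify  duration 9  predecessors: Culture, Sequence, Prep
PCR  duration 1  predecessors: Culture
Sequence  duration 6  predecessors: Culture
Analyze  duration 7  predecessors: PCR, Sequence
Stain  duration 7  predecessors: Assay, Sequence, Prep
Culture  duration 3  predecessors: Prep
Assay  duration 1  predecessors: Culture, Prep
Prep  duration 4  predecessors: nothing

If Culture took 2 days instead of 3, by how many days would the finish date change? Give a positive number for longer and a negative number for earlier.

-1

The binding path is Prep→Culture→Sequence→Quantify = 4+3+6+9 = 22; finish at 22 days.
Culture is on the critical path; changing it to 2 makes that path 21 days.
That remains the longest chain; total 21 days.
Change in finish: 21 − 22 = -1 days.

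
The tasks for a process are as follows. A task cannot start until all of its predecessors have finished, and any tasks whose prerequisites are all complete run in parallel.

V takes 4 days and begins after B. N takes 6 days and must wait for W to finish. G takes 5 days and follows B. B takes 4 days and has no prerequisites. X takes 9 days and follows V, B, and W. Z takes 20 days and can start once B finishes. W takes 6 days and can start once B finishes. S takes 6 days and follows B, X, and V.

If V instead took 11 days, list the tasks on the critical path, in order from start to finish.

Actual critical path: B→W→X→S = 4+6+9+6 = 25 ⇒ 25 days.
The longest path through V is only 23 days, so V has float 2.
Now B→V→X→S = 4+11+9+6 = 30 is longest, so the finish becomes 30 days.

B, V, X, S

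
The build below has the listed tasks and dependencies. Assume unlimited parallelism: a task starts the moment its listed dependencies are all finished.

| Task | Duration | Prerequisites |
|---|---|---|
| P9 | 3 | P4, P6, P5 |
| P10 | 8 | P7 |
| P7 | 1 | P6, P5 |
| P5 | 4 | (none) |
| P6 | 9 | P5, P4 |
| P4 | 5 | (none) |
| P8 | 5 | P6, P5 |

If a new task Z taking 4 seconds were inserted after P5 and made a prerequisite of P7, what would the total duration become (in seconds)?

Originally the job takes 23 seconds.
With Z inserted, P7 now waits for max(P6, P5, Z).
New critical path: P4→P6→P7→P10 = 5+9+1+8 = 23 ⇒ 23 seconds.

23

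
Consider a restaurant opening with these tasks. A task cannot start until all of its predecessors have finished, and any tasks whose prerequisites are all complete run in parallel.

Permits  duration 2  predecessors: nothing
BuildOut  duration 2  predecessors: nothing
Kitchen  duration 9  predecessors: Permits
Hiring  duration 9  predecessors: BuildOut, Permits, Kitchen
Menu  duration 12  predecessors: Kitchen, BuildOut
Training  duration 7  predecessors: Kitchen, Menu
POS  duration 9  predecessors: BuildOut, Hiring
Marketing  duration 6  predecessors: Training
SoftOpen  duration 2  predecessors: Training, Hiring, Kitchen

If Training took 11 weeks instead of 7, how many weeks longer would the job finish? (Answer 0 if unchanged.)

Critical path before the change: Permits→Kitchen→Menu→Training→Marketing = 2+9+12+7+6 = 36 giving 36 weeks.
Training lies on that path, so at 11 weeks the path becomes 40 weeks.
The critical path is still Permits→Kitchen→Menu→Training→Marketing; finish is now 40 weeks.
Change in finish: 40 − 36 = +4 weeks.

4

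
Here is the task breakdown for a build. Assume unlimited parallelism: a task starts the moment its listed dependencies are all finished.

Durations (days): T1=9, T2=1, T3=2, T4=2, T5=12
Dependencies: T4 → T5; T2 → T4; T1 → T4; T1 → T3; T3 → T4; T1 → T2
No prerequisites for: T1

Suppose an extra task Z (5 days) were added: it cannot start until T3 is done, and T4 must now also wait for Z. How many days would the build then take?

Originally the build takes 25 days.
With Z inserted, T4 now waits for max(T3, T1, T2, Z).
New critical path: T1→T3→Z→T4→T5 = 9+2+5+2+12 = 30 ⇒ 30 days.

30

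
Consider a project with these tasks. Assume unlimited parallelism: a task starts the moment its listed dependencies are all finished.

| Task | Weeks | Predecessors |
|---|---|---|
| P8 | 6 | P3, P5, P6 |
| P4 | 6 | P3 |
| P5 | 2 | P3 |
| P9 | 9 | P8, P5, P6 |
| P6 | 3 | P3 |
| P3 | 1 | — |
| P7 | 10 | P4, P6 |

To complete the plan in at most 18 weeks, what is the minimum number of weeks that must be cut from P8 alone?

Current finish: 19 weeks; target: 18.
P8 is on every critical path, so each week cut from P8 cuts the finish by one (this holds down to a finish of 17).
Need 19 − 18 = 1 week off P8 → P8 becomes 5 weeks, finish becomes 18.

1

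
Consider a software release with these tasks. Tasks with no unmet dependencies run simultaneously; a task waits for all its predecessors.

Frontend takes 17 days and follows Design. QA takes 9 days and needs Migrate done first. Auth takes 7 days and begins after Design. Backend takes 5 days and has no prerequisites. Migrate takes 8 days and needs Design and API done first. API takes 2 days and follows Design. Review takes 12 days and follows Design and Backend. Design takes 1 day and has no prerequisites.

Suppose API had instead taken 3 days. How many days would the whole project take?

21

As given, the longest chain is Design→API→Migrate→QA = 1+2+8+9 = 20, so the finish is 20 days.
API lies on that path, so at 3 days the path becomes 21 days.
The critical path is still Design→API→Migrate→QA; finish is now 21 days.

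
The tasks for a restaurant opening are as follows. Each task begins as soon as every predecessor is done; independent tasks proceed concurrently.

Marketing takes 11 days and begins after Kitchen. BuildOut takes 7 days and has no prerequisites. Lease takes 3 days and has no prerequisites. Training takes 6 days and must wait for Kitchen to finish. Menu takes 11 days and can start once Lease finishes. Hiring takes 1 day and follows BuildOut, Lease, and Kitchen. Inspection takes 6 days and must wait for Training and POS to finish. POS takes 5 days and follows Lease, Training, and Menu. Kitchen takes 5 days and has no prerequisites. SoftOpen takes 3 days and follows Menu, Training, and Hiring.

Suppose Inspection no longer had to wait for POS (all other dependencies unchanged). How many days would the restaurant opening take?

With the dependency in place, Lease→Menu→POS→Inspection = 3+11+5+6 = 25 sets the finish at 25 days.
Without POS→Inspection, Inspection's earliest start moves from 19 to 11.
New critical path: Lease→Menu→POS = 3+11+5 = 19 ⇒ 19 days.

19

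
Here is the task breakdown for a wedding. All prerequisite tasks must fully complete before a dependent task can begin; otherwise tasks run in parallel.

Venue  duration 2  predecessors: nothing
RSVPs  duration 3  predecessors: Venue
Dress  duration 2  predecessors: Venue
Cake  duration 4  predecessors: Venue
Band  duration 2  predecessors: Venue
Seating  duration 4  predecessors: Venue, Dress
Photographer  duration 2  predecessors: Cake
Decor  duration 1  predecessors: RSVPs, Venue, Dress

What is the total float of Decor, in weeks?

2

Critical path: Venue→Dress→Seating = 2+2+4 = 8, so the finish is 8 weeks.
Decor finishes as early as 6 and must finish by 8.
Float = 8 − 6 = 2.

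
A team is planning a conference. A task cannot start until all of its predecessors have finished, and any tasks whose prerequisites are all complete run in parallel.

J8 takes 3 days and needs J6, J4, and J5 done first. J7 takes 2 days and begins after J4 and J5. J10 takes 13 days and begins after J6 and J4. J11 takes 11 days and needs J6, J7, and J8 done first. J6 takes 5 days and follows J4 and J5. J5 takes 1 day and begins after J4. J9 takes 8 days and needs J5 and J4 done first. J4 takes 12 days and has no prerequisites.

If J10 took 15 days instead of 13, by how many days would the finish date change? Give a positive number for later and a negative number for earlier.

1

The binding path is J4→J5→J6→J8→J11 = 12+1+5+3+11 = 32; finish at 32 days.
The longest path through J10 is only 31 days, so J10 has float 1.
New critical path: J4→J5→J6→J10 = 12+1+5+15 = 33 ⇒ 33 days.
Change in finish: 33 − 32 = +1 days.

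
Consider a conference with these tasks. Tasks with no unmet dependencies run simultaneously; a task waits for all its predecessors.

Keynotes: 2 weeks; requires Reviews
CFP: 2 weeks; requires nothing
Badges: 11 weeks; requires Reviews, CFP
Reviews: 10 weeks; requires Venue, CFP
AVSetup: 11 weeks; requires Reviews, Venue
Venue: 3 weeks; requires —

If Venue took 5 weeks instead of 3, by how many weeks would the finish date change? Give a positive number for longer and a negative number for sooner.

Actual critical path: Venue→Reviews→AVSetup = 3+10+11 = 24 ⇒ 24 weeks.
Since Venue is critical, the +2 change carries straight to that chain (now 26 weeks).
The critical path is still Venue→Reviews→AVSetup; finish is now 26 weeks.
Change in finish: 26 − 24 = +2 weeks.

2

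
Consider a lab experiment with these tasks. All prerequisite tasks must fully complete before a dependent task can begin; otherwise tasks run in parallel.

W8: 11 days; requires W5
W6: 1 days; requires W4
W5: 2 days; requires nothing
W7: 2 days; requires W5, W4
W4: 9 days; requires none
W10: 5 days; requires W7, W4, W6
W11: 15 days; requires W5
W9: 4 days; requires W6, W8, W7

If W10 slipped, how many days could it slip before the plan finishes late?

1

The longest chain is W5→W8→W9 = 2+11+4 = 17; overall finish 17 days.
Longest path through W10: 16 days (earliest finish 16, latest finish 17).
So W10 can slip 17 − 16 = 1 day.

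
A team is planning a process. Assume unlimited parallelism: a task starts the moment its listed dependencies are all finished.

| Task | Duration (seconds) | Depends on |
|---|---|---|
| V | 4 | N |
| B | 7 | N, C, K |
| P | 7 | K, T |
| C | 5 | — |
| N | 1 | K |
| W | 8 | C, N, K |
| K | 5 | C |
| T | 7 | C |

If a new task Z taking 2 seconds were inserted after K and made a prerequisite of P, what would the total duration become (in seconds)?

Originally the project takes 19 seconds.
With Z inserted, P now waits for max(K, T, Z).
New critical path: C→K→Z→P = 5+5+2+7 = 19 ⇒ 19 seconds.

19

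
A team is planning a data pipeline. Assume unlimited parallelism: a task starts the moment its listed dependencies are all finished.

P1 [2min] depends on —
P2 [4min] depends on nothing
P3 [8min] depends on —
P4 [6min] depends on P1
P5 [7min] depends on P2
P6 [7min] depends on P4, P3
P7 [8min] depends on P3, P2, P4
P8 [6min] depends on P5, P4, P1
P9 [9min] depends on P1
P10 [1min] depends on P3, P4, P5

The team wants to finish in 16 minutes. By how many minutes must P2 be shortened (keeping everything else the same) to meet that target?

1

Current finish: 17 minutes; target: 16.
P2 is on every critical path, so each minute cut from P2 cuts the finish by one (this holds down to a finish of 16).
Need 17 − 16 = 1 minute off P2 → P2 becomes 3 minutes, finish becomes 16.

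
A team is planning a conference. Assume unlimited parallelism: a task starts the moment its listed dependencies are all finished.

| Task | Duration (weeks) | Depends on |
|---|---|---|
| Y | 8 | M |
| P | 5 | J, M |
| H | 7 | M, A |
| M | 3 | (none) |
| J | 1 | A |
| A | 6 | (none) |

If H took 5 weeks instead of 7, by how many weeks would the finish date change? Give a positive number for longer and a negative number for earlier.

Critical path before the change: A→H = 6+7 = 13 giving 13 weeks.
H is on the critical path; changing it to 5 makes that path 11 weeks.
Now A→J→P = 6+1+5 = 12 is longest, so the finish becomes 12 weeks.
Change in finish: 12 − 13 = -1 weeks.

-1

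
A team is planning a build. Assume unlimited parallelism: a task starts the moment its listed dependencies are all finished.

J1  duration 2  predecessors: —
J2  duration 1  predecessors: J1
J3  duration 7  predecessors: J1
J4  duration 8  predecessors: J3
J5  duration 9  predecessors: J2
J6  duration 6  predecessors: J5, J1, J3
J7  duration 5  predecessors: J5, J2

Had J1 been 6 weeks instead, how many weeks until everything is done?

Baseline: J1→J2→J5→J6 = 2+1+9+6 = 18 → 18 weeks.
J1 is on the critical path; changing it to 6 makes that path 22 weeks.
No other chain overtakes it, so the finish is 22 weeks.

22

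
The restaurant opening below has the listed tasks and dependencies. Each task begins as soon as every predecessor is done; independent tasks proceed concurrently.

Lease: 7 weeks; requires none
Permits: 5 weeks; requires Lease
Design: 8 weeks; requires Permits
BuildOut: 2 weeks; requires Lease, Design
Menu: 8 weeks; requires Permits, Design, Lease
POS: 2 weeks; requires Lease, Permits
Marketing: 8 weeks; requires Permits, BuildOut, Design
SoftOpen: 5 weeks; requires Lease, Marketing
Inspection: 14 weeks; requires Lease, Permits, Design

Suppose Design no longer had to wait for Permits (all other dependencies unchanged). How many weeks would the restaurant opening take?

With the dependency in place, Lease→Permits→Design→BuildOut→Marketing→SoftOpen = 7+5+8+2+8+5 = 35 sets the finish at 35 weeks.
Without Permits→Design, Design's earliest start moves from 12 to 0.
New critical path: Lease→Permits→Inspection = 7+5+14 = 26 ⇒ 26 weeks.

26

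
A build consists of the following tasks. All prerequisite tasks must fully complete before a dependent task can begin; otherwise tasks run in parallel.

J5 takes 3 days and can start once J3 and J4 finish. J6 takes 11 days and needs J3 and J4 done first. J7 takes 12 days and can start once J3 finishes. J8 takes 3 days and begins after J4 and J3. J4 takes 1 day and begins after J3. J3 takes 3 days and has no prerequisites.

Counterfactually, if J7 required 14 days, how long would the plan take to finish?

17

Baseline: J3→J7 = 3+12 = 15 → 15 days.
J7 lies on that path, so at 14 days the path becomes 17 days.
No other chain overtakes it, so the finish is 17 days.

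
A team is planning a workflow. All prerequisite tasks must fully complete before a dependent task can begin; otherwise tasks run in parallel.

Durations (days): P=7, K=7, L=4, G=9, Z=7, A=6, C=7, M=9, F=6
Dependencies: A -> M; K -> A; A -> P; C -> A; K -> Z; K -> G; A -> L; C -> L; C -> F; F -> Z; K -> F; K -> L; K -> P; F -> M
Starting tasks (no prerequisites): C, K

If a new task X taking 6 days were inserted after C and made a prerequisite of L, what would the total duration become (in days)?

22

Originally the job takes 22 days.
With X inserted, L now waits for max(C, A, K, X).
New critical path: C→F→M = 7+6+9 = 22 ⇒ 22 days.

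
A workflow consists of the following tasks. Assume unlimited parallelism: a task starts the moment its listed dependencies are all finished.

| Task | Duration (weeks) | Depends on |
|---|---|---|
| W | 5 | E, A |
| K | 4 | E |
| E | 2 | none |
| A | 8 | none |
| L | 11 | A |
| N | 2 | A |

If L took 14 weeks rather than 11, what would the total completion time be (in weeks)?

22

Actual critical path: A→L = 8+11 = 19 ⇒ 19 weeks.
L is on the critical path; changing it to 14 makes that path 22 weeks.
The critical path is still A→L; finish is now 22 weeks.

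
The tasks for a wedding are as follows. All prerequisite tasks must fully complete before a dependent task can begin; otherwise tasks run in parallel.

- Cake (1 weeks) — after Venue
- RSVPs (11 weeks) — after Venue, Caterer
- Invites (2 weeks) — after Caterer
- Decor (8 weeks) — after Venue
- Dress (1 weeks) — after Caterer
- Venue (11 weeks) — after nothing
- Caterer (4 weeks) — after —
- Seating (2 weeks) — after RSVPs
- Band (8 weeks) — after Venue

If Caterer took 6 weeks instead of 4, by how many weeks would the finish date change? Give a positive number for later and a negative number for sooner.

The binding path is Venue→RSVPs→Seating = 11+11+2 = 24; finish at 24 weeks.
Caterer has 7 weeks of float (longest path through it is 17).
That remains the longest chain; total 24 weeks.
Change in finish: 24 − 24 = +0 weeks.

0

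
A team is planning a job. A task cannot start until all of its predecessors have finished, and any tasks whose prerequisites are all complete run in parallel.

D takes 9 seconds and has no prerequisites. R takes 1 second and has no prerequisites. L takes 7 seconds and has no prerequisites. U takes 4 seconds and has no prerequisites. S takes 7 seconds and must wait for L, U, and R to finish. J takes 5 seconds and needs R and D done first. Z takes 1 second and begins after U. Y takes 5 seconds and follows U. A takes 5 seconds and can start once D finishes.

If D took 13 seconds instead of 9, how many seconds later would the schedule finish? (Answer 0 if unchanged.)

The binding path is D→J = 9+5 = 14; finish at 14 seconds.
D lies on that path, so at 13 seconds the path becomes 18 seconds.
The critical path is still D→J; finish is now 18 seconds.
Change in finish: 18 − 14 = +4 seconds.

4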